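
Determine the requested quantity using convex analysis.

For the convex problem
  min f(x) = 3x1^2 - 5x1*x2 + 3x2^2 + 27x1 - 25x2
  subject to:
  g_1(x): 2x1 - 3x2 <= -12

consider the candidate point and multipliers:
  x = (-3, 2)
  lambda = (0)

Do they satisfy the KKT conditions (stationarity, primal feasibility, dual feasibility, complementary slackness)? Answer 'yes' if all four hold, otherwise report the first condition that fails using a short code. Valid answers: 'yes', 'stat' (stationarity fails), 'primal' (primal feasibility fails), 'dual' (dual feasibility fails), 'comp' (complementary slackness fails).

Gradient of f: grad f(x) = Q x + c = (-1, 2)
Constraint values g_i(x) = a_i^T x - b_i:
  g_1((-3, 2)) = 0
Stationarity residual: grad f(x) + sum_i lambda_i a_i = (-1, 2)
  -> stationarity FAILS
Primal feasibility (all g_i <= 0): OK
Dual feasibility (all lambda_i >= 0): OK
Complementary slackness (lambda_i * g_i(x) = 0 for all i): OK

Verdict: the first failing condition is stationarity -> stat.

stat


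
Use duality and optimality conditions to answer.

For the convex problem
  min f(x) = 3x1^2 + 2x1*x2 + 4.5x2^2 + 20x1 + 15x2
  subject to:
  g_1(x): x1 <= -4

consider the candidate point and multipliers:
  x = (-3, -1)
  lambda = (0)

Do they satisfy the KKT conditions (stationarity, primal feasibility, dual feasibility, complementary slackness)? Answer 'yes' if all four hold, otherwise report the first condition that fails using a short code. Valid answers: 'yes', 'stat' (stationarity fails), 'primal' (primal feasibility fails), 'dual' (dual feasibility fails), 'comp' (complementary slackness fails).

Gradient of f: grad f(x) = Q x + c = (0, 0)
Constraint values g_i(x) = a_i^T x - b_i:
  g_1((-3, -1)) = 1
Stationarity residual: grad f(x) + sum_i lambda_i a_i = (0, 0)
  -> stationarity OK
Primal feasibility (all g_i <= 0): FAILS
Dual feasibility (all lambda_i >= 0): OK
Complementary slackness (lambda_i * g_i(x) = 0 for all i): OK

Verdict: the first failing condition is primal_feasibility -> primal.

primal


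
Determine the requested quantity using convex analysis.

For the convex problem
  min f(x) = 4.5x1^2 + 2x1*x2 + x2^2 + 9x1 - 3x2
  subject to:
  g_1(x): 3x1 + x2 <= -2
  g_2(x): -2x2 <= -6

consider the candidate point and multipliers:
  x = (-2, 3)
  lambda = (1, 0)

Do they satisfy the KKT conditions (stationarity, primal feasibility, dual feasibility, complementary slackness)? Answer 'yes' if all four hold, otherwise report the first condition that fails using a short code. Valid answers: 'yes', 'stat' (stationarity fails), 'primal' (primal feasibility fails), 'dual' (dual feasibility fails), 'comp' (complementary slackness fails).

Gradient of f: grad f(x) = Q x + c = (-3, -1)
Constraint values g_i(x) = a_i^T x - b_i:
  g_1((-2, 3)) = -1
  g_2((-2, 3)) = 0
Stationarity residual: grad f(x) + sum_i lambda_i a_i = (0, 0)
  -> stationarity OK
Primal feasibility (all g_i <= 0): OK
Dual feasibility (all lambda_i >= 0): OK
Complementary slackness (lambda_i * g_i(x) = 0 for all i): FAILS

Verdict: the first failing condition is complementary_slackness -> comp.

comp


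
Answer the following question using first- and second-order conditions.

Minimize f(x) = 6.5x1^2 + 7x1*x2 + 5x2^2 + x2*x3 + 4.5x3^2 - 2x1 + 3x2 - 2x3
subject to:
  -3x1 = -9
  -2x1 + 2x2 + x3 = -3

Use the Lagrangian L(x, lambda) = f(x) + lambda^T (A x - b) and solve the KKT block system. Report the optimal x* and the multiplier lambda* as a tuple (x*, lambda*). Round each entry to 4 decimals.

Form the Lagrangian:
  L(x, lambda) = (1/2) x^T Q x + c^T x + lambda^T (A x - b)
Stationarity (grad_x L = 0): Q x + c + A^T lambda = 0.
Primal feasibility: A x = b.

This gives the KKT block system:
  [ Q   A^T ] [ x     ]   [-c ]
  [ A    0  ] [ lambda ] = [ b ]

Solving the linear system:
  x*      = (3, 0.5476, 1.9048)
  lambda* = (24.0714, -15.6905)
  f(x*)   = 80.7024

x* = (3, 0.5476, 1.9048), lambda* = (24.0714, -15.6905)


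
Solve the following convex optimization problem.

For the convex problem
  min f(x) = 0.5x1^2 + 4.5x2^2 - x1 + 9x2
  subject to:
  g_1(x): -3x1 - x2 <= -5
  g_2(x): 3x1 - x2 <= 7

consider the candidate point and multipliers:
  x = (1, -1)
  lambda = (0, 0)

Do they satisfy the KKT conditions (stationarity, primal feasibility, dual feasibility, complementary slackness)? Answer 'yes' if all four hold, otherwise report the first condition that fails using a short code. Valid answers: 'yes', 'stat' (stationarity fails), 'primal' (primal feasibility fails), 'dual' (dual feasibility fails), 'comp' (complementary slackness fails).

Gradient of f: grad f(x) = Q x + c = (0, 0)
Constraint values g_i(x) = a_i^T x - b_i:
  g_1((1, -1)) = 3
  g_2((1, -1)) = -3
Stationarity residual: grad f(x) + sum_i lambda_i a_i = (0, 0)
  -> stationarity OK
Primal feasibility (all g_i <= 0): FAILS
Dual feasibility (all lambda_i >= 0): OK
Complementary slackness (lambda_i * g_i(x) = 0 for all i): OK

Verdict: the first failing condition is primal_feasibility -> primal.

primal


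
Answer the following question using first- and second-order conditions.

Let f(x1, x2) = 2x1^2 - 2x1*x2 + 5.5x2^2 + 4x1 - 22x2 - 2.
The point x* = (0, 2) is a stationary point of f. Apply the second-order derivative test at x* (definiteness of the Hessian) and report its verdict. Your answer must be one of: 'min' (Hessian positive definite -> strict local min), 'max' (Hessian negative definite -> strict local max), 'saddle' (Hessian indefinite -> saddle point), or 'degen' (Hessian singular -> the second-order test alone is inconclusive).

Compute the Hessian H = grad^2 f:
  H = [[4, -2], [-2, 11]]
Verify stationarity: grad f(x*) = H x* + g = (0, 0).
Eigenvalues of H: 3.4689, 11.5311.
Both eigenvalues > 0, so H is positive definite -> x* is a strict local min.

min


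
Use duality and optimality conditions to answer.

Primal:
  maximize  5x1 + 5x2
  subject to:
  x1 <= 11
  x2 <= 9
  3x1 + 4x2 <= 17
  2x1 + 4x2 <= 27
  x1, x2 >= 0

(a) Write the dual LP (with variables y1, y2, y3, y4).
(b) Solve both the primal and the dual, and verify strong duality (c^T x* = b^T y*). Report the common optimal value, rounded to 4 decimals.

The standard primal-dual pair for 'max c^T x s.t. A x <= b, x >= 0' is:
  Dual:  min b^T y  s.t.  A^T y >= c,  y >= 0.

So the dual LP is:
  minimize  11y1 + 9y2 + 17y3 + 27y4
  subject to:
    y1 + 3y3 + 2y4 >= 5
    y2 + 4y3 + 4y4 >= 5
    y1, y2, y3, y4 >= 0

Solving the primal: x* = (5.6667, 0).
  primal value c^T x* = 28.3333.
Solving the dual: y* = (0, 0, 1.6667, 0).
  dual value b^T y* = 28.3333.
Strong duality: c^T x* = b^T y*. Confirmed.

28.3333


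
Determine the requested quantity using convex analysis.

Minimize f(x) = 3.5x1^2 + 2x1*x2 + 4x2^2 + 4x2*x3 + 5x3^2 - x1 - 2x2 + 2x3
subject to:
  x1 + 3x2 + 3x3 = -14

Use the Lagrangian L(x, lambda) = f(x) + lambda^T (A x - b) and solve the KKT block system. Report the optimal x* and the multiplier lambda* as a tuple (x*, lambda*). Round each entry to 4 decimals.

Form the Lagrangian:
  L(x, lambda) = (1/2) x^T Q x + c^T x + lambda^T (A x - b)
Stationarity (grad_x L = 0): Q x + c + A^T lambda = 0.
Primal feasibility: A x = b.

This gives the KKT block system:
  [ Q   A^T ] [ x     ]   [-c ]
  [ A    0  ] [ lambda ] = [ b ]

Solving the linear system:
  x*      = (-0.6587, -2.1365, -2.3106)
  lambda* = (9.884)
  f(x*)   = 69.343

x* = (-0.6587, -2.1365, -2.3106), lambda* = (9.884)


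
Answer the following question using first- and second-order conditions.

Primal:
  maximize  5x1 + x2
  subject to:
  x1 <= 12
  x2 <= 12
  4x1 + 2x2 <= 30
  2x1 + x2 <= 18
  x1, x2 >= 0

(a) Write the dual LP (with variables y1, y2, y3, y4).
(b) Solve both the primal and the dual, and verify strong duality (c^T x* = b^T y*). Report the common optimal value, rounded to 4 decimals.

The standard primal-dual pair for 'max c^T x s.t. A x <= b, x >= 0' is:
  Dual:  min b^T y  s.t.  A^T y >= c,  y >= 0.

So the dual LP is:
  minimize  12y1 + 12y2 + 30y3 + 18y4
  subject to:
    y1 + 4y3 + 2y4 >= 5
    y2 + 2y3 + y4 >= 1
    y1, y2, y3, y4 >= 0

Solving the primal: x* = (7.5, 0).
  primal value c^T x* = 37.5.
Solving the dual: y* = (0, 0, 1.25, 0).
  dual value b^T y* = 37.5.
Strong duality: c^T x* = b^T y*. Confirmed.

37.5


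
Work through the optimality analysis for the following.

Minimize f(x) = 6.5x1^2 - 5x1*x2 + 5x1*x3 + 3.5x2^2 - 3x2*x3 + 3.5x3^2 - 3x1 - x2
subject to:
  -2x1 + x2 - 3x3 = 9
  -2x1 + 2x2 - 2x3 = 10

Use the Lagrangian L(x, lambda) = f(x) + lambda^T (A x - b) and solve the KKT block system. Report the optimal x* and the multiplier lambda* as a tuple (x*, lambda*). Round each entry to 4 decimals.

Form the Lagrangian:
  L(x, lambda) = (1/2) x^T Q x + c^T x + lambda^T (A x - b)
Stationarity (grad_x L = 0): Q x + c + A^T lambda = 0.
Primal feasibility: A x = b.

This gives the KKT block system:
  [ Q   A^T ] [ x     ]   [-c ]
  [ A    0  ] [ lambda ] = [ b ]

Solving the linear system:
  x*      = (0.4375, 3.2188, -2.2188)
  lambda* = (1.5, -13.75)
  f(x*)   = 59.7344

x* = (0.4375, 3.2188, -2.2188), lambda* = (1.5, -13.75)


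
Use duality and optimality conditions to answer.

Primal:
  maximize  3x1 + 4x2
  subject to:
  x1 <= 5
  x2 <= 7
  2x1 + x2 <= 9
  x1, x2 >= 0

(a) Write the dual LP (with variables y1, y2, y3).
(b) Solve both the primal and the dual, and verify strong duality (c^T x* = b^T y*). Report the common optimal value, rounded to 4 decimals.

The standard primal-dual pair for 'max c^T x s.t. A x <= b, x >= 0' is:
  Dual:  min b^T y  s.t.  A^T y >= c,  y >= 0.

So the dual LP is:
  minimize  5y1 + 7y2 + 9y3
  subject to:
    y1 + 2y3 >= 3
    y2 + y3 >= 4
    y1, y2, y3 >= 0

Solving the primal: x* = (1, 7).
  primal value c^T x* = 31.
Solving the dual: y* = (0, 2.5, 1.5).
  dual value b^T y* = 31.
Strong duality: c^T x* = b^T y*. Confirmed.

31


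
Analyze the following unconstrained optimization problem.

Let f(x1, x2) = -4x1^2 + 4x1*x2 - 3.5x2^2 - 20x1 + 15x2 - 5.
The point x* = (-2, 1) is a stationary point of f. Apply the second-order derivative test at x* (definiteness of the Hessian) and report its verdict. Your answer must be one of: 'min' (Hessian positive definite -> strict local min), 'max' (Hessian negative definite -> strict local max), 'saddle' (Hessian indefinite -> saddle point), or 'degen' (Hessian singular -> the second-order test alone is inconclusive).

Compute the Hessian H = grad^2 f:
  H = [[-8, 4], [4, -7]]
Verify stationarity: grad f(x*) = H x* + g = (0, 0).
Eigenvalues of H: -11.5311, -3.4689.
Both eigenvalues < 0, so H is negative definite -> x* is a strict local max.

max


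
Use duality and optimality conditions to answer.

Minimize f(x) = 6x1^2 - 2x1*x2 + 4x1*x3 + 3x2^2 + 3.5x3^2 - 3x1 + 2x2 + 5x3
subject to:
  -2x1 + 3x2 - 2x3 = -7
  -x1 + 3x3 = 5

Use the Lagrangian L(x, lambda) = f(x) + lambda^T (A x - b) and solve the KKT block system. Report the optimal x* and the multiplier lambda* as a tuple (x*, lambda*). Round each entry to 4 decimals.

Form the Lagrangian:
  L(x, lambda) = (1/2) x^T Q x + c^T x + lambda^T (A x - b)
Stationarity (grad_x L = 0): Q x + c + A^T lambda = 0.
Primal feasibility: A x = b.

This gives the KKT block system:
  [ Q   A^T ] [ x     ]   [-c ]
  [ A    0  ] [ lambda ] = [ b ]

Solving the linear system:
  x*      = (-0.4165, -1.5924, 1.5278)
  lambda* = (2.2405, -3.1826)
  f(x*)   = 18.6503

x* = (-0.4165, -1.5924, 1.5278), lambda* = (2.2405, -3.1826)


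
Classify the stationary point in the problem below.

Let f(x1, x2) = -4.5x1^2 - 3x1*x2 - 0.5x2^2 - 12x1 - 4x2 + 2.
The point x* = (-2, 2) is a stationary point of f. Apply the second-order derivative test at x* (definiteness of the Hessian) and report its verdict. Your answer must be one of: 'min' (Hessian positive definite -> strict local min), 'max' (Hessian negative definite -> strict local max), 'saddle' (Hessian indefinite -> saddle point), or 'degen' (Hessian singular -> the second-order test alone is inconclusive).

Compute the Hessian H = grad^2 f:
  H = [[-9, -3], [-3, -1]]
Verify stationarity: grad f(x*) = H x* + g = (0, 0).
Eigenvalues of H: -10, 0.
H has a zero eigenvalue (singular; negative semidefinite but not definite), so H is neither positive definite, negative definite, nor indefinite. The second-order test alone is inconclusive -> degen.
(Indeed, f is constant along the null direction of H through x*, so x* is not a strict local extremum.)

degen


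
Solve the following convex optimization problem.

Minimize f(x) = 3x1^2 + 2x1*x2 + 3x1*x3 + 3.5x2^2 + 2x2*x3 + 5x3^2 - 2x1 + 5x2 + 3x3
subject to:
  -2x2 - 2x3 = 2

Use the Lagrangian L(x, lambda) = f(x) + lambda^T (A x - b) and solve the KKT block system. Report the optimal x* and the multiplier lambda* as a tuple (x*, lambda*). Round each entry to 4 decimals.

Form the Lagrangian:
  L(x, lambda) = (1/2) x^T Q x + c^T x + lambda^T (A x - b)
Stationarity (grad_x L = 0): Q x + c + A^T lambda = 0.
Primal feasibility: A x = b.

This gives the KKT block system:
  [ Q   A^T ] [ x     ]   [-c ]
  [ A    0  ] [ lambda ] = [ b ]

Solving the linear system:
  x*      = (0.7143, -0.7143, -0.2857)
  lambda* = (0.4286)
  f(x*)   = -3.3571

x* = (0.7143, -0.7143, -0.2857), lambda* = (0.4286)


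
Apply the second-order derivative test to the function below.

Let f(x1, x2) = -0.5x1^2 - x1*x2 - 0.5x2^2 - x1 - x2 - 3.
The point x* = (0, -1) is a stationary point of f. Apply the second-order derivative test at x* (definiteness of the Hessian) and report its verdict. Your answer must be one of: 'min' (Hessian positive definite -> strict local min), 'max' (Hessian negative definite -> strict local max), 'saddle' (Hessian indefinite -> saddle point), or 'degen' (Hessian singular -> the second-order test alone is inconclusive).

Compute the Hessian H = grad^2 f:
  H = [[-1, -1], [-1, -1]]
Verify stationarity: grad f(x*) = H x* + g = (0, 0).
Eigenvalues of H: -2, 0.
H has a zero eigenvalue (singular; negative semidefinite but not definite), so H is neither positive definite, negative definite, nor indefinite. The second-order test alone is inconclusive -> degen.
(Indeed, f is constant along the null direction of H through x*, so x* is not a strict local extremum.)

degen


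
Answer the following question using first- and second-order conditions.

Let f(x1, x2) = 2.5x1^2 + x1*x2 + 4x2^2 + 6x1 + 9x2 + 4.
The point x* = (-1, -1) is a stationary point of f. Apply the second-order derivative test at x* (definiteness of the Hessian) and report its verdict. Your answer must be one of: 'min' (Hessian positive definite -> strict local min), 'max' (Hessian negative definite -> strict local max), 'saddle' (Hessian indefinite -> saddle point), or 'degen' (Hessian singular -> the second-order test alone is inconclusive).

Compute the Hessian H = grad^2 f:
  H = [[5, 1], [1, 8]]
Verify stationarity: grad f(x*) = H x* + g = (0, 0).
Eigenvalues of H: 4.6972, 8.3028.
Both eigenvalues > 0, so H is positive definite -> x* is a strict local min.

min


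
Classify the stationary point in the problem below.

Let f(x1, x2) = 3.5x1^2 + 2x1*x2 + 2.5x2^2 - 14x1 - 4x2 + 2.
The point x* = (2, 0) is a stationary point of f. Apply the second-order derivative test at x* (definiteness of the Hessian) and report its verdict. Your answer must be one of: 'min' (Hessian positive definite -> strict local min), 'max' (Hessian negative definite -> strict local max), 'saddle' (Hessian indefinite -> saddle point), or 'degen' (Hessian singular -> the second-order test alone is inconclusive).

Compute the Hessian H = grad^2 f:
  H = [[7, 2], [2, 5]]
Verify stationarity: grad f(x*) = H x* + g = (0, 0).
Eigenvalues of H: 3.7639, 8.2361.
Both eigenvalues > 0, so H is positive definite -> x* is a strict local min.

min


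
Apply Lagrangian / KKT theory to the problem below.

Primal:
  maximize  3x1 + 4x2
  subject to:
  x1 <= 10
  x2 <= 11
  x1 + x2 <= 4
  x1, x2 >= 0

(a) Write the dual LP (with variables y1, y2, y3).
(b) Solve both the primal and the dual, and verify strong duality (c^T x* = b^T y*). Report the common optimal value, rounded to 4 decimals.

The standard primal-dual pair for 'max c^T x s.t. A x <= b, x >= 0' is:
  Dual:  min b^T y  s.t.  A^T y >= c,  y >= 0.

So the dual LP is:
  minimize  10y1 + 11y2 + 4y3
  subject to:
    y1 + y3 >= 3
    y2 + y3 >= 4
    y1, y2, y3 >= 0

Solving the primal: x* = (0, 4).
  primal value c^T x* = 16.
Solving the dual: y* = (0, 0, 4).
  dual value b^T y* = 16.
Strong duality: c^T x* = b^T y*. Confirmed.

16


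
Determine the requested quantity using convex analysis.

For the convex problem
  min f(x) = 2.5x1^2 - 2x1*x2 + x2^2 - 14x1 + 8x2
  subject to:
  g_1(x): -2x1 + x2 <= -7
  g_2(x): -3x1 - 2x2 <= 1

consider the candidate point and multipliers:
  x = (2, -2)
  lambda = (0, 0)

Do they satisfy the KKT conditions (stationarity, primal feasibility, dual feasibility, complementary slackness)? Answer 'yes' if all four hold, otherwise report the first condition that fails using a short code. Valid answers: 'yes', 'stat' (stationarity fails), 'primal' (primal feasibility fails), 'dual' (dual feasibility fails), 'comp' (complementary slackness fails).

Gradient of f: grad f(x) = Q x + c = (0, 0)
Constraint values g_i(x) = a_i^T x - b_i:
  g_1((2, -2)) = 1
  g_2((2, -2)) = -3
Stationarity residual: grad f(x) + sum_i lambda_i a_i = (0, 0)
  -> stationarity OK
Primal feasibility (all g_i <= 0): FAILS
Dual feasibility (all lambda_i >= 0): OK
Complementary slackness (lambda_i * g_i(x) = 0 for all i): OK

Verdict: the first failing condition is primal_feasibility -> primal.

primal


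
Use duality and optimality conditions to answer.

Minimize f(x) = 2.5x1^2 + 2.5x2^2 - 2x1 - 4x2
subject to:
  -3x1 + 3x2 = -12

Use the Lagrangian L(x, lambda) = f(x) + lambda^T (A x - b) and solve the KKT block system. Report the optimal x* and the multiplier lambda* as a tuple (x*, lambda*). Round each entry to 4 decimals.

Form the Lagrangian:
  L(x, lambda) = (1/2) x^T Q x + c^T x + lambda^T (A x - b)
Stationarity (grad_x L = 0): Q x + c + A^T lambda = 0.
Primal feasibility: A x = b.

This gives the KKT block system:
  [ Q   A^T ] [ x     ]   [-c ]
  [ A    0  ] [ lambda ] = [ b ]

Solving the linear system:
  x*      = (2.6, -1.4)
  lambda* = (3.6667)
  f(x*)   = 22.2

x* = (2.6, -1.4), lambda* = (3.6667)


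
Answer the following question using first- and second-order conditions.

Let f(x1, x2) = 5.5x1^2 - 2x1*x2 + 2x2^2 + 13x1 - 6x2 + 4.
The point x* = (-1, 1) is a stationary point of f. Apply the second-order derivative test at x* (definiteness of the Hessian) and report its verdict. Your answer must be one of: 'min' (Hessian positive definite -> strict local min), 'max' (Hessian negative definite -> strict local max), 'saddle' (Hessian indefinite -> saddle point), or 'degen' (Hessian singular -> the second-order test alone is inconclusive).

Compute the Hessian H = grad^2 f:
  H = [[11, -2], [-2, 4]]
Verify stationarity: grad f(x*) = H x* + g = (0, 0).
Eigenvalues of H: 3.4689, 11.5311.
Both eigenvalues > 0, so H is positive definite -> x* is a strict local min.

min


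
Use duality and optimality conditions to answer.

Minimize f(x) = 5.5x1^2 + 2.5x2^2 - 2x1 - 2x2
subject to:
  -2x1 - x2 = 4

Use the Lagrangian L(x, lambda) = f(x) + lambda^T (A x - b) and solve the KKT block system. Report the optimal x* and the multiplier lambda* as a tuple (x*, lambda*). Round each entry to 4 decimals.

Form the Lagrangian:
  L(x, lambda) = (1/2) x^T Q x + c^T x + lambda^T (A x - b)
Stationarity (grad_x L = 0): Q x + c + A^T lambda = 0.
Primal feasibility: A x = b.

This gives the KKT block system:
  [ Q   A^T ] [ x     ]   [-c ]
  [ A    0  ] [ lambda ] = [ b ]

Solving the linear system:
  x*      = (-1.3548, -1.2903)
  lambda* = (-8.4516)
  f(x*)   = 19.5484

x* = (-1.3548, -1.2903), lambda* = (-8.4516)


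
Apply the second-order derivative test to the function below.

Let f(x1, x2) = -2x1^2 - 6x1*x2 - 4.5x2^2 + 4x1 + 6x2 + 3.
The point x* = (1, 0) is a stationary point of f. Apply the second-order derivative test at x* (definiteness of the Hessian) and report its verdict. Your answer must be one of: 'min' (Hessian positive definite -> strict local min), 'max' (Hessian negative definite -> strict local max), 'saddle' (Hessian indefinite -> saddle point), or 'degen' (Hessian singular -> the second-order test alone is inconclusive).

Compute the Hessian H = grad^2 f:
  H = [[-4, -6], [-6, -9]]
Verify stationarity: grad f(x*) = H x* + g = (0, 0).
Eigenvalues of H: -13, 0.
H has a zero eigenvalue (singular; negative semidefinite but not definite), so H is neither positive definite, negative definite, nor indefinite. The second-order test alone is inconclusive -> degen.
(Indeed, f is constant along the null direction of H through x*, so x* is not a strict local extremum.)

degen


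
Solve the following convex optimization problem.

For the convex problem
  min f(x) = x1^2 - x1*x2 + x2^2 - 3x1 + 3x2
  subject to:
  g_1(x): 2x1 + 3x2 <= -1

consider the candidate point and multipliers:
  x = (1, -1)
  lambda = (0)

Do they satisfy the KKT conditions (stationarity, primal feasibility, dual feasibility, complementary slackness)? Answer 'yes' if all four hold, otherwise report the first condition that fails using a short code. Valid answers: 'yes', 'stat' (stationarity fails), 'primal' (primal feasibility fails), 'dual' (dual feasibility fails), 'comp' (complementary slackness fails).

Gradient of f: grad f(x) = Q x + c = (0, 0)
Constraint values g_i(x) = a_i^T x - b_i:
  g_1((1, -1)) = 0
Stationarity residual: grad f(x) + sum_i lambda_i a_i = (0, 0)
  -> stationarity OK
Primal feasibility (all g_i <= 0): OK
Dual feasibility (all lambda_i >= 0): OK
Complementary slackness (lambda_i * g_i(x) = 0 for all i): OK

Verdict: yes, KKT holds.

yes


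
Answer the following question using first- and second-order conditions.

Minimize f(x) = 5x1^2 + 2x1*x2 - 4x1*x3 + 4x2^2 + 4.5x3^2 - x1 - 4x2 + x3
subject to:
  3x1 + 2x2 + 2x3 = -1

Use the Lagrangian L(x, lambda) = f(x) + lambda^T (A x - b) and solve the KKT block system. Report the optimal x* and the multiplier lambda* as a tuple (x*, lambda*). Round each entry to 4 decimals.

Form the Lagrangian:
  L(x, lambda) = (1/2) x^T Q x + c^T x + lambda^T (A x - b)
Stationarity (grad_x L = 0): Q x + c + A^T lambda = 0.
Primal feasibility: A x = b.

This gives the KKT block system:
  [ Q   A^T ] [ x     ]   [-c ]
  [ A    0  ] [ lambda ] = [ b ]

Solving the linear system:
  x*      = (-0.3432, 0.4231, -0.4083)
  lambda* = (0.6509)
  f(x*)   = -0.5533

x* = (-0.3432, 0.4231, -0.4083), lambda* = (0.6509)


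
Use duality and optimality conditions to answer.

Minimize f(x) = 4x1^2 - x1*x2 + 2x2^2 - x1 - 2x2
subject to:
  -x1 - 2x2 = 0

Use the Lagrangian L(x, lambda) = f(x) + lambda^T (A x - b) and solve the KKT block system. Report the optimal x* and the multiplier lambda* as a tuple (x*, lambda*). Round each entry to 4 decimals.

Form the Lagrangian:
  L(x, lambda) = (1/2) x^T Q x + c^T x + lambda^T (A x - b)
Stationarity (grad_x L = 0): Q x + c + A^T lambda = 0.
Primal feasibility: A x = b.

This gives the KKT block system:
  [ Q   A^T ] [ x     ]   [-c ]
  [ A    0  ] [ lambda ] = [ b ]

Solving the linear system:
  x*      = (0, 0)
  lambda* = (-1)
  f(x*)   = 0

x* = (0, 0), lambda* = (-1)


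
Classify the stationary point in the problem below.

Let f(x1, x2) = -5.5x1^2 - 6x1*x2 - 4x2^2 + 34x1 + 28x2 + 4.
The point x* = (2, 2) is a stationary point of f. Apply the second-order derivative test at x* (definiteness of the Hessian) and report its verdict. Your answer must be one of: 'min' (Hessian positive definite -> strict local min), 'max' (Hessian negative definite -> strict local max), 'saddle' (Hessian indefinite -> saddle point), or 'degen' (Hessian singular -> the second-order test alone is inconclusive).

Compute the Hessian H = grad^2 f:
  H = [[-11, -6], [-6, -8]]
Verify stationarity: grad f(x*) = H x* + g = (0, 0).
Eigenvalues of H: -15.6847, -3.3153.
Both eigenvalues < 0, so H is negative definite -> x* is a strict local max.

max


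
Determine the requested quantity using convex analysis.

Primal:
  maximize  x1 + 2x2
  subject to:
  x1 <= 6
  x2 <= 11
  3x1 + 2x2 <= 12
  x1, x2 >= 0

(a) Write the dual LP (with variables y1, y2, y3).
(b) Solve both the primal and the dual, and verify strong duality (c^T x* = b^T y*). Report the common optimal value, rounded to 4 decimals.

The standard primal-dual pair for 'max c^T x s.t. A x <= b, x >= 0' is:
  Dual:  min b^T y  s.t.  A^T y >= c,  y >= 0.

So the dual LP is:
  minimize  6y1 + 11y2 + 12y3
  subject to:
    y1 + 3y3 >= 1
    y2 + 2y3 >= 2
    y1, y2, y3 >= 0

Solving the primal: x* = (0, 6).
  primal value c^T x* = 12.
Solving the dual: y* = (0, 0, 1).
  dual value b^T y* = 12.
Strong duality: c^T x* = b^T y*. Confirmed.

12


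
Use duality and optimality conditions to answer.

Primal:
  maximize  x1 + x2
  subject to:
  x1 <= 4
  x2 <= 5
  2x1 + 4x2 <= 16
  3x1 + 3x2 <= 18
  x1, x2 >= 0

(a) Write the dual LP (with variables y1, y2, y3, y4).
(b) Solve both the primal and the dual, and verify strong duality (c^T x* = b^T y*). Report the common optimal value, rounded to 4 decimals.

The standard primal-dual pair for 'max c^T x s.t. A x <= b, x >= 0' is:
  Dual:  min b^T y  s.t.  A^T y >= c,  y >= 0.

So the dual LP is:
  minimize  4y1 + 5y2 + 16y3 + 18y4
  subject to:
    y1 + 2y3 + 3y4 >= 1
    y2 + 4y3 + 3y4 >= 1
    y1, y2, y3, y4 >= 0

Solving the primal: x* = (4, 2).
  primal value c^T x* = 6.
Solving the dual: y* = (0.5, 0, 0.25, 0).
  dual value b^T y* = 6.
Strong duality: c^T x* = b^T y*. Confirmed.

6


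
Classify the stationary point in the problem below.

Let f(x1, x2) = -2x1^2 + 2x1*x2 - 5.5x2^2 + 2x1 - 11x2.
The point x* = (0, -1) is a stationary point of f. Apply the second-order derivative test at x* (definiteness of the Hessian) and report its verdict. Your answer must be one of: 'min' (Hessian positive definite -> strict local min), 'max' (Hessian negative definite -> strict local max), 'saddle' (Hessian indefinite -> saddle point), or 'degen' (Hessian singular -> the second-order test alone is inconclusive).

Compute the Hessian H = grad^2 f:
  H = [[-4, 2], [2, -11]]
Verify stationarity: grad f(x*) = H x* + g = (0, 0).
Eigenvalues of H: -11.5311, -3.4689.
Both eigenvalues < 0, so H is negative definite -> x* is a strict local max.

max


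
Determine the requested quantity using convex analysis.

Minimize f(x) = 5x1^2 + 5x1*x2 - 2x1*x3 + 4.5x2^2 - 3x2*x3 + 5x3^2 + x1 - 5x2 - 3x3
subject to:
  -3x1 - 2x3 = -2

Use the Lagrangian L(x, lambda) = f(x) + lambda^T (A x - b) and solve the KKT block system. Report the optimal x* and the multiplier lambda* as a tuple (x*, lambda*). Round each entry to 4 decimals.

Form the Lagrangian:
  L(x, lambda) = (1/2) x^T Q x + c^T x + lambda^T (A x - b)
Stationarity (grad_x L = 0): Q x + c + A^T lambda = 0.
Primal feasibility: A x = b.

This gives the KKT block system:
  [ Q   A^T ] [ x     ]   [-c ]
  [ A    0  ] [ lambda ] = [ b ]

Solving the linear system:
  x*      = (0.1073, 0.7756, 0.839)
  lambda* = (1.4244)
  f(x*)   = -1.7195

x* = (0.1073, 0.7756, 0.839), lambda* = (1.4244)


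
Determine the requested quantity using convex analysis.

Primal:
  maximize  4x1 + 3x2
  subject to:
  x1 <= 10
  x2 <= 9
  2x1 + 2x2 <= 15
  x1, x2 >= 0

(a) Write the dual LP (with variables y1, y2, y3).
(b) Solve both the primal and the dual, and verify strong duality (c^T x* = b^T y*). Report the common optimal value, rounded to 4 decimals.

The standard primal-dual pair for 'max c^T x s.t. A x <= b, x >= 0' is:
  Dual:  min b^T y  s.t.  A^T y >= c,  y >= 0.

So the dual LP is:
  minimize  10y1 + 9y2 + 15y3
  subject to:
    y1 + 2y3 >= 4
    y2 + 2y3 >= 3
    y1, y2, y3 >= 0

Solving the primal: x* = (7.5, 0).
  primal value c^T x* = 30.
Solving the dual: y* = (0, 0, 2).
  dual value b^T y* = 30.
Strong duality: c^T x* = b^T y*. Confirmed.

30


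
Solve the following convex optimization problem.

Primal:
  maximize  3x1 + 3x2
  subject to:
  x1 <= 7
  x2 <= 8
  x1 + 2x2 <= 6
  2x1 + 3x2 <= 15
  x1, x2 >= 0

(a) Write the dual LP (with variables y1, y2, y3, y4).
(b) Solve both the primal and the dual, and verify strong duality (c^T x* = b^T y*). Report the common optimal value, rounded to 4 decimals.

The standard primal-dual pair for 'max c^T x s.t. A x <= b, x >= 0' is:
  Dual:  min b^T y  s.t.  A^T y >= c,  y >= 0.

So the dual LP is:
  minimize  7y1 + 8y2 + 6y3 + 15y4
  subject to:
    y1 + y3 + 2y4 >= 3
    y2 + 2y3 + 3y4 >= 3
    y1, y2, y3, y4 >= 0

Solving the primal: x* = (6, 0).
  primal value c^T x* = 18.
Solving the dual: y* = (0, 0, 3, 0).
  dual value b^T y* = 18.
Strong duality: c^T x* = b^T y*. Confirmed.

18


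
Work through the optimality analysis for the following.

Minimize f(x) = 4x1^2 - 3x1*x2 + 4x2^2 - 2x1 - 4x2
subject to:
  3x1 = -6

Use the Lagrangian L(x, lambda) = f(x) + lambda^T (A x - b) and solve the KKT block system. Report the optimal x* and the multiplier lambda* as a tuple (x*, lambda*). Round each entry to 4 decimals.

Form the Lagrangian:
  L(x, lambda) = (1/2) x^T Q x + c^T x + lambda^T (A x - b)
Stationarity (grad_x L = 0): Q x + c + A^T lambda = 0.
Primal feasibility: A x = b.

This gives the KKT block system:
  [ Q   A^T ] [ x     ]   [-c ]
  [ A    0  ] [ lambda ] = [ b ]

Solving the linear system:
  x*      = (-2, -0.25)
  lambda* = (5.75)
  f(x*)   = 19.75

x* = (-2, -0.25), lambda* = (5.75)


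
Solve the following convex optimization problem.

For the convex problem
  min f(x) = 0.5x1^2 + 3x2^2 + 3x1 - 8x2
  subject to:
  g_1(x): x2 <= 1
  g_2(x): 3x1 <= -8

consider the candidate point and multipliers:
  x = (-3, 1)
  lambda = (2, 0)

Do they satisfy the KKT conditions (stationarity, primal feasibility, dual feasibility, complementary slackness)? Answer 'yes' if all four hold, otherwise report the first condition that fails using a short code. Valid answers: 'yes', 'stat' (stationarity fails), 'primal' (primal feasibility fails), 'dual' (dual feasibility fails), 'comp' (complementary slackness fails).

Gradient of f: grad f(x) = Q x + c = (0, -2)
Constraint values g_i(x) = a_i^T x - b_i:
  g_1((-3, 1)) = 0
  g_2((-3, 1)) = -1
Stationarity residual: grad f(x) + sum_i lambda_i a_i = (0, 0)
  -> stationarity OK
Primal feasibility (all g_i <= 0): OK
Dual feasibility (all lambda_i >= 0): OK
Complementary slackness (lambda_i * g_i(x) = 0 for all i): OK

Verdict: yes, KKT holds.

yes


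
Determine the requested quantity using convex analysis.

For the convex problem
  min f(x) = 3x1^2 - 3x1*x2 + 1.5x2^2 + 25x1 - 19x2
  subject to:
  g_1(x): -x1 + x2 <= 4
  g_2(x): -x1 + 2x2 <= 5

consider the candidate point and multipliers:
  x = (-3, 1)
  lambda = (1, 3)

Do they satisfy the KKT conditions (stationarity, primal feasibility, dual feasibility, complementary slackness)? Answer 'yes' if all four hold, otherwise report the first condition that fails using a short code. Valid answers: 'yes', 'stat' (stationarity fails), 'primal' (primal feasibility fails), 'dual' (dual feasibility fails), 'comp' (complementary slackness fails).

Gradient of f: grad f(x) = Q x + c = (4, -7)
Constraint values g_i(x) = a_i^T x - b_i:
  g_1((-3, 1)) = 0
  g_2((-3, 1)) = 0
Stationarity residual: grad f(x) + sum_i lambda_i a_i = (0, 0)
  -> stationarity OK
Primal feasibility (all g_i <= 0): OK
Dual feasibility (all lambda_i >= 0): OK
Complementary slackness (lambda_i * g_i(x) = 0 for all i): OK

Verdict: yes, KKT holds.

yes


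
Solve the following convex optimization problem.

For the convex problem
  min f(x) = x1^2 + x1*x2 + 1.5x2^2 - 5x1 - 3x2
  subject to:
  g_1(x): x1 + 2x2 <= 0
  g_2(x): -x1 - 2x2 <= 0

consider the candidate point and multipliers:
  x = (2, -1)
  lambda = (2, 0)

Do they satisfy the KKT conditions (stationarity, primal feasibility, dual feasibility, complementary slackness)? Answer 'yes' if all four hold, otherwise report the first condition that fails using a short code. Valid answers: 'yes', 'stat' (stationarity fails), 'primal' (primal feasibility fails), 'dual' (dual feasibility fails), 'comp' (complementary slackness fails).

Gradient of f: grad f(x) = Q x + c = (-2, -4)
Constraint values g_i(x) = a_i^T x - b_i:
  g_1((2, -1)) = 0
  g_2((2, -1)) = 0
Stationarity residual: grad f(x) + sum_i lambda_i a_i = (0, 0)
  -> stationarity OK
Primal feasibility (all g_i <= 0): OK
Dual feasibility (all lambda_i >= 0): OK
Complementary slackness (lambda_i * g_i(x) = 0 for all i): OK

Verdict: yes, KKT holds.

yes


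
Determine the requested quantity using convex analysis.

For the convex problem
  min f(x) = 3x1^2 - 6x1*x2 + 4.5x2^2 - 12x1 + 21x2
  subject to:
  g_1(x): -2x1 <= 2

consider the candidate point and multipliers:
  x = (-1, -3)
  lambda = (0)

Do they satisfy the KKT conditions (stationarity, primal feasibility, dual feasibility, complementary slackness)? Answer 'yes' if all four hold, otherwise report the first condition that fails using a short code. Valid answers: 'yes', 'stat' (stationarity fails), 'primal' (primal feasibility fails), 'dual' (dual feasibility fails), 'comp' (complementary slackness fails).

Gradient of f: grad f(x) = Q x + c = (0, 0)
Constraint values g_i(x) = a_i^T x - b_i:
  g_1((-1, -3)) = 0
Stationarity residual: grad f(x) + sum_i lambda_i a_i = (0, 0)
  -> stationarity OK
Primal feasibility (all g_i <= 0): OK
Dual feasibility (all lambda_i >= 0): OK
Complementary slackness (lambda_i * g_i(x) = 0 for all i): OK

Verdict: yes, KKT holds.

yes


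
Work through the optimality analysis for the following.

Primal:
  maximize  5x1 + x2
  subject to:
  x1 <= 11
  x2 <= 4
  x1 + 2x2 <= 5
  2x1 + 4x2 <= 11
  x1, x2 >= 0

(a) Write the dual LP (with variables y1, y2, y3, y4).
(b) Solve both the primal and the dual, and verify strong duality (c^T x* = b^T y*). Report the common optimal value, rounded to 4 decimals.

The standard primal-dual pair for 'max c^T x s.t. A x <= b, x >= 0' is:
  Dual:  min b^T y  s.t.  A^T y >= c,  y >= 0.

So the dual LP is:
  minimize  11y1 + 4y2 + 5y3 + 11y4
  subject to:
    y1 + y3 + 2y4 >= 5
    y2 + 2y3 + 4y4 >= 1
    y1, y2, y3, y4 >= 0

Solving the primal: x* = (5, 0).
  primal value c^T x* = 25.
Solving the dual: y* = (0, 0, 5, 0).
  dual value b^T y* = 25.
Strong duality: c^T x* = b^T y*. Confirmed.

25


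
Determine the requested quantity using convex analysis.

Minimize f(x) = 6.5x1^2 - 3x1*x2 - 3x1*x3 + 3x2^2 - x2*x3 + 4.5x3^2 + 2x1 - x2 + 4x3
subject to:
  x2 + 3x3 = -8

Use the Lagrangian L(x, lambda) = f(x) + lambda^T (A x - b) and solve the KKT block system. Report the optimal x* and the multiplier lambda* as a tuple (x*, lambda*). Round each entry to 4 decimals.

Form the Lagrangian:
  L(x, lambda) = (1/2) x^T Q x + c^T x + lambda^T (A x - b)
Stationarity (grad_x L = 0): Q x + c + A^T lambda = 0.
Primal feasibility: A x = b.

This gives the KKT block system:
  [ Q   A^T ] [ x     ]   [-c ]
  [ A    0  ] [ lambda ] = [ b ]

Solving the linear system:
  x*      = (-0.9756, -1.3415, -2.2195)
  lambda* = (3.9024)
  f(x*)   = 10.8659

x* = (-0.9756, -1.3415, -2.2195), lambda* = (3.9024)


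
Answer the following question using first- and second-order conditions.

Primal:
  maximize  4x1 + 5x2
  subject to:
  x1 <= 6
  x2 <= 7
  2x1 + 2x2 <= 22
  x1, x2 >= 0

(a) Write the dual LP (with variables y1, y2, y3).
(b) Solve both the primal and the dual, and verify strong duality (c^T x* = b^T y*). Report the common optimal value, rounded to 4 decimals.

The standard primal-dual pair for 'max c^T x s.t. A x <= b, x >= 0' is:
  Dual:  min b^T y  s.t.  A^T y >= c,  y >= 0.

So the dual LP is:
  minimize  6y1 + 7y2 + 22y3
  subject to:
    y1 + 2y3 >= 4
    y2 + 2y3 >= 5
    y1, y2, y3 >= 0

Solving the primal: x* = (4, 7).
  primal value c^T x* = 51.
Solving the dual: y* = (0, 1, 2).
  dual value b^T y* = 51.
Strong duality: c^T x* = b^T y*. Confirmed.

51


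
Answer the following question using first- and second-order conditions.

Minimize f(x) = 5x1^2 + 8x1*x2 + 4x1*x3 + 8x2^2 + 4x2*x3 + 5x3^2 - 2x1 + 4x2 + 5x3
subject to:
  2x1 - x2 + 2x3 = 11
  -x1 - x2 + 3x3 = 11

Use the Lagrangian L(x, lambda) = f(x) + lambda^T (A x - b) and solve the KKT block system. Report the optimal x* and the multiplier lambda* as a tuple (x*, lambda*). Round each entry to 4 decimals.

Form the Lagrangian:
  L(x, lambda) = (1/2) x^T Q x + c^T x + lambda^T (A x - b)
Stationarity (grad_x L = 0): Q x + c + A^T lambda = 0.
Primal feasibility: A x = b.

This gives the KKT block system:
  [ Q   A^T ] [ x     ]   [-c ]
  [ A    0  ] [ lambda ] = [ b ]

Solving the linear system:
  x*      = (1.0783, -2.3733, 3.235)
  lambda* = (-5.0477, -7.3583)
  f(x*)   = 70.4956

x* = (1.0783, -2.3733, 3.235), lambda* = (-5.0477, -7.3583)


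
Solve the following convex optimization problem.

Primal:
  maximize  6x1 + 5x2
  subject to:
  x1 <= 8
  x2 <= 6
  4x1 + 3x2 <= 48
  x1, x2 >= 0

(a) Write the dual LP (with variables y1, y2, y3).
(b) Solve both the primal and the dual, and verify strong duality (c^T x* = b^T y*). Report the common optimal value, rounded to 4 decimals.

The standard primal-dual pair for 'max c^T x s.t. A x <= b, x >= 0' is:
  Dual:  min b^T y  s.t.  A^T y >= c,  y >= 0.

So the dual LP is:
  minimize  8y1 + 6y2 + 48y3
  subject to:
    y1 + 4y3 >= 6
    y2 + 3y3 >= 5
    y1, y2, y3 >= 0

Solving the primal: x* = (7.5, 6).
  primal value c^T x* = 75.
Solving the dual: y* = (0, 0.5, 1.5).
  dual value b^T y* = 75.
Strong duality: c^T x* = b^T y*. Confirmed.

75


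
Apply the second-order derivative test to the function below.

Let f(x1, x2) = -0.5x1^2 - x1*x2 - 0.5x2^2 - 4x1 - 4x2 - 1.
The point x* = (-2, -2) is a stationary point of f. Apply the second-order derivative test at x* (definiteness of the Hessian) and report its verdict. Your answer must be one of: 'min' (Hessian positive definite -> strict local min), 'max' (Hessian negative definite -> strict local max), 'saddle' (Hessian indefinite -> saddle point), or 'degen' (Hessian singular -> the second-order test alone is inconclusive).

Compute the Hessian H = grad^2 f:
  H = [[-1, -1], [-1, -1]]
Verify stationarity: grad f(x*) = H x* + g = (0, 0).
Eigenvalues of H: -2, 0.
H has a zero eigenvalue (singular; negative semidefinite but not definite), so H is neither positive definite, negative definite, nor indefinite. The second-order test alone is inconclusive -> degen.
(Indeed, f is constant along the null direction of H through x*, so x* is not a strict local extremum.)

degen


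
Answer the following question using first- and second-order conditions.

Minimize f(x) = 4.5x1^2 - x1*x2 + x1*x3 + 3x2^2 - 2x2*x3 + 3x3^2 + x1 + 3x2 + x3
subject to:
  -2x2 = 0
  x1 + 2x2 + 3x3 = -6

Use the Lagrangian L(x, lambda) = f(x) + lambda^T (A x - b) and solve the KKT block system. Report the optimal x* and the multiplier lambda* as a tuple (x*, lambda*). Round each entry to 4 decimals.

Form the Lagrangian:
  L(x, lambda) = (1/2) x^T Q x + c^T x + lambda^T (A x - b)
Stationarity (grad_x L = 0): Q x + c + A^T lambda = 0.
Primal feasibility: A x = b.

This gives the KKT block system:
  [ Q   A^T ] [ x     ]   [-c ]
  [ A    0  ] [ lambda ] = [ b ]

Solving the linear system:
  x*      = (-0.2963, 0, -1.9012)
  lambda* = (7.1173, 3.5679)
  f(x*)   = 9.6049

x* = (-0.2963, 0, -1.9012), lambda* = (7.1173, 3.5679)


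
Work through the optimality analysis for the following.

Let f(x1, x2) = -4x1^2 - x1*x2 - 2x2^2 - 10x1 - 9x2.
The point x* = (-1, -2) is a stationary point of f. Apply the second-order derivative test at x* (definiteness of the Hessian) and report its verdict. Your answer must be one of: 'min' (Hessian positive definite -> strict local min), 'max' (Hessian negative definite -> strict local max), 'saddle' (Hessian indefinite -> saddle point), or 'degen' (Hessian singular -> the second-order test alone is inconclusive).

Compute the Hessian H = grad^2 f:
  H = [[-8, -1], [-1, -4]]
Verify stationarity: grad f(x*) = H x* + g = (0, 0).
Eigenvalues of H: -8.2361, -3.7639.
Both eigenvalues < 0, so H is negative definite -> x* is a strict local max.

max


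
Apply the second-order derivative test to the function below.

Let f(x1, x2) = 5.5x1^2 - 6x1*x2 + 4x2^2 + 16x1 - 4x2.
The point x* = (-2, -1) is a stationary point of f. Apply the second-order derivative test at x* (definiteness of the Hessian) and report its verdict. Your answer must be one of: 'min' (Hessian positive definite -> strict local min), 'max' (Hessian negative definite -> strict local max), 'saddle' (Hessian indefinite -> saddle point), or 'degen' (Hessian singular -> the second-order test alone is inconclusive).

Compute the Hessian H = grad^2 f:
  H = [[11, -6], [-6, 8]]
Verify stationarity: grad f(x*) = H x* + g = (0, 0).
Eigenvalues of H: 3.3153, 15.6847.
Both eigenvalues > 0, so H is positive definite -> x* is a strict local min.

min
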